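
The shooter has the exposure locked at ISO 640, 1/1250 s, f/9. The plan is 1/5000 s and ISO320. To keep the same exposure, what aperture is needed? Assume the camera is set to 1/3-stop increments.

Shutter speed: 1/1250 → 1/1600 → 1/2000 → 1/2500 → 1/3200 → 1/4000 → 1/5000 — 2 stops faster (darker).
ISO: 640 → 500 → 400 → 320 — 1 stop lower (darker).
Net change so far: 3 stops darker. Offset with the aperture: f/9 → f/8 → f/7.1 → f/6.3 → f/5.6 → f/5 → f/4.5 → f/4 → f/3.5 → f/3.2.

f/3.2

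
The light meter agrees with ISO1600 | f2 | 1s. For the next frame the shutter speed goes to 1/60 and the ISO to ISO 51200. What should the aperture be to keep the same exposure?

f/1.4

Shutter speed: 1 → 1/2 → 1/4 → 1/8 → 1/15 → 1/30 → 1/60 — 6 stops shorter (darker).
ISO: 1600 → 3200 → 6400 → 12800 → 25600 → 51200 — 5 stops higher (brighter).
Net change so far: 1 stop darker. Offset with the aperture: f/2 → f/1.4.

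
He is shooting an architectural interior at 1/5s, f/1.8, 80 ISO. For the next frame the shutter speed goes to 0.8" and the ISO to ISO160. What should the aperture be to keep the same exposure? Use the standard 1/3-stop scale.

Shutter speed: 1/5 → 1/4 → 0.3 → 0.4 → 0.5 → 0.6 → 0.8 — 2 stops slower (brighter).
ISO: 80 → 100 → 125 → 160 — 1 stop raised (brighter).
Net change so far: 3 stops brighter. Offset with the aperture: f/1.8 → f/2 → f/2.2 → f/2.5 → f/2.8 → f/3.2 → f/3.5 → f/4 → f/4.5 → f/5.

f/5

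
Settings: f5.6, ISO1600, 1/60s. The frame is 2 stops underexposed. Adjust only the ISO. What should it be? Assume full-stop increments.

ISO 6400

Underexposed by 2 stops → need 2 stops brighter.
ISO: 1600 → 3200 → 6400.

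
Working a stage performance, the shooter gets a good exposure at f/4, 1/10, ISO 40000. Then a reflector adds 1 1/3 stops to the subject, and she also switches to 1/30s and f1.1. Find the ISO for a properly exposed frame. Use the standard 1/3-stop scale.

Scene light: 1 1/3 stops brighter.
Shutter speed: 1/10 → 1/13 → 1/15 → 1/20 → 1/25 → 1/30 — 1 2/3 stops shorter (darker).
Aperture: f/4 → f/3.5 → f/3.2 → f/2.8 → f/2.5 → f/2.2 → f/2 → f/1.8 → f/1.6 → f/1.4 → f/1.2 → f/1.1 — 3 2/3 stops opened up (brighter).
Net so far: 3 1/3 stops brighter. ISO: 40000 → 32000 → 25600 → 20000 → 16000 → 12800 → 10000 → 8000 → 6400 → 5000 → 4000.

ISO 4000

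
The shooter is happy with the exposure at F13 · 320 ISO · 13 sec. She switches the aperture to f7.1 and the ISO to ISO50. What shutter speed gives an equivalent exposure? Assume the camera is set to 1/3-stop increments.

Aperture: f/13 → f/11 → f/10 → f/9 → f/8 → f/7.1 — 1 2/3 stops wider (brighter).
ISO: 320 → 250 → 200 → 160 → 125 → 100 → 80 → 64 → 50 — 2 2/3 stops dropped (darker).
Net change so far: 1 stop darker. Offset with the shutter speed: 13 → 15 → 20 → 25.

25 s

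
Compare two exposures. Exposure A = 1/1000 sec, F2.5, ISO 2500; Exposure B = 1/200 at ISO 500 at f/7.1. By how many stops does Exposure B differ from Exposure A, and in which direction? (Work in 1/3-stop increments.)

Aperture: f/2.5 → f/2.8 → f/3.2 → f/3.5 → f/4 → f/4.5 → f/5 → f/5.6 → f/6.3 → f/7.1 — 3 stops smaller aperture (darker).
Shutter speed: 1/1000 → 1/800 → 1/640 → 1/500 → 1/400 → 1/320 → 1/250 → 1/200 — 2 1/3 stops slower (brighter).
ISO: 2500 → 2000 → 1600 → 1250 → 1000 → 800 → 640 → 500 — 2 1/3 stops lower (darker).
Net: −3 +2 1/3 −2 1/3 = −3 stops.

3 stops darker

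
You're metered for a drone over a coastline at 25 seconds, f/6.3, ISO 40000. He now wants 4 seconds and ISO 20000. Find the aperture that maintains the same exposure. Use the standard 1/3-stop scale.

Shutter speed: 25 → 20 → 15 → 13 → 10 → 8 → 6 → 5 → 4 — 2 2/3 stops faster (darker).
ISO: 40000 → 32000 → 25600 → 20000 — 1 stop lower (darker).
Net change so far: 3 2/3 stops darker. Offset with the aperture: f/6.3 → f/5.6 → f/5 → f/4.5 → f/4 → f/3.5 → f/3.2 → f/2.8 → f/2.5 → f/2.2 → f/2 → f/1.8.

f/1.8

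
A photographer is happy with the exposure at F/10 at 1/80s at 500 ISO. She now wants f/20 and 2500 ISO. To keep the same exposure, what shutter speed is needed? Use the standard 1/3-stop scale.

1/100s

Aperture: f/10 → f/11 → f/13 → f/14 → f/16 → f/18 → f/20 — 2 stops narrower (darker).
ISO: 500 → 640 → 800 → 1000 → 1250 → 1600 → 2000 → 2500 — 2 1/3 stops raised (brighter).
Net change so far: 1/3 stop brighter. Offset with the shutter speed: 1/80 → 1/100.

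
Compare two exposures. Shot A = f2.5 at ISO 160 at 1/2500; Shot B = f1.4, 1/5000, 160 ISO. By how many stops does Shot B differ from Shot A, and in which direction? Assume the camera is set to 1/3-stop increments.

Aperture: f/2.5 → f/2.2 → f/2 → f/1.8 → f/1.6 → f/1.4 — 1 2/3 stops wider (brighter).
Shutter speed: 1/2500 → 1/3200 → 1/4000 → 1/5000 — 1 stop faster (darker).
ISO: unchanged.
Net: +1 2/3 −1 = +2/3 stops.

2/3 stop brighter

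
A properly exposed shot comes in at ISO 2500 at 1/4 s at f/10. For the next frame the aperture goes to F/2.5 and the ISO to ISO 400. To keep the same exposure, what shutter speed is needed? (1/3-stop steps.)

Aperture: f/10 → f/9 → f/8 → f/7.1 → f/6.3 → f/5.6 → f/5 → f/4.5 → f/4 → f/3.5 → f/3.2 → f/2.8 → f/2.5 — 4 stops opened up (brighter).
ISO: 2500 → 2000 → 1600 → 1250 → 1000 → 800 → 640 → 500 → 400 — 2 2/3 stops dropped (darker).
Net change so far: 1 1/3 stops brighter. Offset with the shutter speed: 1/4 → 1/5 → 1/6 → 1/8 → 1/10.

1/10s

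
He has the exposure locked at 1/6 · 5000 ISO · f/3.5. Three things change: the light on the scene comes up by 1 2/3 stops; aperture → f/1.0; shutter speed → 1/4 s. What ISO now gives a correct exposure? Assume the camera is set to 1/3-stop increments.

Scene light: 1 2/3 stops brighter.
Aperture: f/3.5 → f/3.2 → f/2.8 → f/2.5 → f/2.2 → f/2 → f/1.8 → f/1.6 → f/1.4 → f/1.2 → f/1.1 → f/1.0 — 3 2/3 stops larger aperture (brighter).
Shutter speed: 1/6 → 1/5 → 1/4 — 2/3 stop longer (brighter).
Net so far: 6 stops brighter. ISO: 5000 → 4000 → 3200 → 2500 → 2000 → 1600 → 1250 → 1000 → 800 → 640 → 500 → 400 → 320 → 250 → 200 → 160 → 125 → 100 → 80.

ISO 80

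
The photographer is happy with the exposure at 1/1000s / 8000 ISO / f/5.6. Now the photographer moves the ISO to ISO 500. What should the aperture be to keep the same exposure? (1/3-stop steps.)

f/1.4

ISO: 8000 → 6400 → 5000 → 4000 → 3200 → 2500 → 2000 → 1600 → 1250 → 1000 → 800 → 640 → 500 — 4 stops dropped (darker).
Need 4 stops brighter from the aperture: f/5.6 → f/5 → f/4.5 → f/4 → f/3.5 → f/3.2 → f/2.8 → f/2.5 → f/2.2 → f/2 → f/1.8 → f/1.6 → f/1.4.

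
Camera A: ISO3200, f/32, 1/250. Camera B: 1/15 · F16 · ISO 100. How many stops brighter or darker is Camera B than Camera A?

1 stop brighter

Aperture: f/32 → f/22 → f/16 — 2 stops opened up (brighter).
Shutter speed: 1/250 → 1/125 → 1/60 → 1/30 → 1/15 — 4 stops slower (brighter).
ISO: 3200 → 1600 → 800 → 400 → 200 → 100 — 5 stops dropped (darker).
Net: +2 +4 −5 = +1 stop.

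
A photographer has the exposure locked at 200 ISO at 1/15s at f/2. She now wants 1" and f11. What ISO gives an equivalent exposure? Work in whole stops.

Shutter speed: 1/15 → 1/8 → 1/4 → 1/2 → 1 — 4 stops slower (brighter).
Aperture: f/2 → f/2.8 → f/4 → f/5.6 → f/8 → f/11 — 5 stops stopped down (darker).
Net change so far: 1 stop darker. Offset with the ISO: 200 → 400.

ISO 400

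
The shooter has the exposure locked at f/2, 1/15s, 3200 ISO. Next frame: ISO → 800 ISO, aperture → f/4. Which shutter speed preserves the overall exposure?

1 s

ISO: 3200 → 1600 → 800 — 2 stops lower (darker).
Aperture: f/2 → f/2.8 → f/4 — 2 stops narrower (darker).
Net change so far: 4 stops darker. Offset with the shutter speed: 1/15 → 1/8 → 1/4 → 1/2 → 1.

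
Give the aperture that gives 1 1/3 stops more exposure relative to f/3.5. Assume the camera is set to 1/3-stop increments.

Aperture: f/3.5 → f/3.2 → f/2.8 → f/2.5 → f/2.2 — 1 1/3 stops wider (brighter).

f/2.2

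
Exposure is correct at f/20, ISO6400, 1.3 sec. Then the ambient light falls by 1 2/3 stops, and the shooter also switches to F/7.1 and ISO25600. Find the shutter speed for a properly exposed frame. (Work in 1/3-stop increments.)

1/8s

Scene light: 1 2/3 stops darker.
Aperture: f/20 → f/18 → f/16 → f/14 → f/13 → f/11 → f/10 → f/9 → f/8 → f/7.1 — 3 stops larger aperture (brighter).
ISO: 6400 → 8000 → 10000 → 12800 → 16000 → 20000 → 25600 — 2 stops higher (brighter).
Net so far: 3 1/3 stops brighter. Shutter speed: 1.3 → 1 → 0.8 → 0.6 → 0.5 → 0.4 → 0.3 → 1/4 → 1/5 → 1/6 → 1/8.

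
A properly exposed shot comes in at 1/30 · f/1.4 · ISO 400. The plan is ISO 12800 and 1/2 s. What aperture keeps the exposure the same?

ISO: 400 → 800 → 1600 → 3200 → 6400 → 12800 — 5 stops higher (brighter).
Shutter speed: 1/30 → 1/15 → 1/8 → 1/4 → 1/2 — 4 stops longer (brighter).
Net change so far: 9 stops brighter. Offset with the aperture: f/1.4 → f/2 → f/2.8 → f/4 → f/5.6 → f/8 → f/11 → f/16 → f/22 → f/32.

f/32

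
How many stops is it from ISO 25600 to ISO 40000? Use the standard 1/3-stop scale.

2/3 stop

25600 → 32000 → 40000 — count the steps: 2 third-stops = 2/3 stop.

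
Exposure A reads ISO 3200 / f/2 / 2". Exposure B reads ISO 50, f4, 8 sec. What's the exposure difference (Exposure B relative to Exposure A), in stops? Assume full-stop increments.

Aperture: f/2 → f/2.8 → f/4 — 2 stops smaller aperture (darker).
Shutter speed: 2 → 4 → 8 — 2 stops longer (brighter).
ISO: 3200 → 1600 → 800 → 400 → 200 → 100 → 50 — 6 stops lower (darker).
Net: −2 +2 −6 = −6 stops.

6 stops darker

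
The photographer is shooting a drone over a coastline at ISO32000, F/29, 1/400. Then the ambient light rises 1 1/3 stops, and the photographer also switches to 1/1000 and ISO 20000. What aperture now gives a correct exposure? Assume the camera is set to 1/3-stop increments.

Scene light: 1 1/3 stops brighter.
Shutter speed: 1/400 → 1/500 → 1/640 → 1/800 → 1/1000 — 1 1/3 stops shorter (darker).
ISO: 32000 → 25600 → 20000 — 2/3 stop lower (darker).
Net so far: 2/3 stop darker. Aperture: f/29 → f/25 → f/22.

f/22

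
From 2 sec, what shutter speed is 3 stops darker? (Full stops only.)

1/4s

Shutter speed: 2 → 1 → 1/2 → 1/4 — 3 stops shorter (darker).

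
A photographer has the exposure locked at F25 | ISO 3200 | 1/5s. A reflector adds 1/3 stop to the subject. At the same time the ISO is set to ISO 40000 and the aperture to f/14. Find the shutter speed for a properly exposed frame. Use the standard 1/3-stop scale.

1/250s

Scene light: 1/3 stop brighter.
ISO: 3200 → 4000 → 5000 → 6400 → 8000 → 10000 → 12800 → 16000 → 20000 → 25600 → 32000 → 40000 — 3 2/3 stops higher (brighter).
Aperture: f/25 → f/22 → f/20 → f/18 → f/16 → f/14 — 1 2/3 stops wider (brighter).
Net so far: 5 2/3 stops brighter. Shutter speed: 1/5 → 1/6 → 1/8 → 1/10 → 1/13 → 1/15 → 1/20 → 1/25 → 1/30 → 1/40 → 1/50 → 1/60 → 1/80 → 1/100 → 1/125 → 1/160 → 1/200 → 1/250.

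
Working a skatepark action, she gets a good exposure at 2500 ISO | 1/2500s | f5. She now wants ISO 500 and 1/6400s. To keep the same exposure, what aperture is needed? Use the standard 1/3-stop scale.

ISO: 2500 → 2000 → 1600 → 1250 → 1000 → 800 → 640 → 500 — 2 1/3 stops lower (darker).
Shutter speed: 1/2500 → 1/3200 → 1/4000 → 1/5000 → 1/6400 — 1 1/3 stops faster (darker).
Net change so far: 3 2/3 stops darker. Offset with the aperture: f/5 → f/4.5 → f/4 → f/3.5 → f/3.2 → f/2.8 → f/2.5 → f/2.2 → f/2 → f/1.8 → f/1.6 → f/1.4.

f/1.4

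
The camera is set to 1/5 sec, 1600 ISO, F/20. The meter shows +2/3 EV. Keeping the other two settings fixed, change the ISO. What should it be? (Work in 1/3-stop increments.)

Overexposed by 2/3 stop → need 2/3 stop darker.
ISO: 1600 → 1250 → 1000.

ISO 1000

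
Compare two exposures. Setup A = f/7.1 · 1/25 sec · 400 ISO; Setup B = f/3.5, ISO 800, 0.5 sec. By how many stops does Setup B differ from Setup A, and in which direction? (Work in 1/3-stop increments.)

Aperture: f/7.1 → f/6.3 → f/5.6 → f/5 → f/4.5 → f/4 → f/3.5 — 2 stops wider (brighter).
Shutter speed: 1/25 → 1/20 → 1/15 → 1/13 → 1/10 → 1/8 → 1/6 → 1/5 → 1/4 → 0.3 → 0.4 → 0.5 — 3 2/3 stops slower (brighter).
ISO: 400 → 500 → 640 → 800 — 1 stop raised (brighter).
Net: +2 +3 2/3 +1 = +6 2/3 stops.

6 2/3 stops brighter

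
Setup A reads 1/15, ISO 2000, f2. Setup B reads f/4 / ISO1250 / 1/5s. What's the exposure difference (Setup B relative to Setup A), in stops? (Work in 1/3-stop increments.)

Aperture: f/2 → f/2.2 → f/2.5 → f/2.8 → f/3.2 → f/3.5 → f/4 — 2 stops smaller aperture (darker).
Shutter speed: 1/15 → 1/13 → 1/10 → 1/8 → 1/6 → 1/5 — 1 2/3 stops slower (brighter).
ISO: 2000 → 1600 → 1250 — 2/3 stop lower (darker).
Net: −2 +1 2/3 −2/3 = −1 stop.

1 stop darker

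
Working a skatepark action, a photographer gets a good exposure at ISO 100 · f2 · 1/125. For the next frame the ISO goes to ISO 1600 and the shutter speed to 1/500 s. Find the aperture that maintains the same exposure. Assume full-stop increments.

ISO: 100 → 200 → 400 → 800 → 1600 — 4 stops higher (brighter).
Shutter speed: 1/125 → 1/250 → 1/500 — 2 stops shorter (darker).
Net change so far: 2 stops brighter. Offset with the aperture: f/2 → f/2.8 → f/4.

f/4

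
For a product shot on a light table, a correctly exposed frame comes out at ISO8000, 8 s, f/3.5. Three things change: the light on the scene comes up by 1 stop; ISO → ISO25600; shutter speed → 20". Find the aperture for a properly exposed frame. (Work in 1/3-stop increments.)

Scene light: 1 stop brighter.
ISO: 8000 → 10000 → 12800 → 16000 → 20000 → 25600 — 1 2/3 stops higher (brighter).
Shutter speed: 8 → 10 → 13 → 15 → 20 — 1 1/3 stops longer (brighter).
Net so far: 4 stops brighter. Aperture: f/3.5 → f/4 → f/4.5 → f/5 → f/5.6 → f/6.3 → f/7.1 → f/8 → f/9 → f/10 → f/11 → f/13 → f/14.

f/14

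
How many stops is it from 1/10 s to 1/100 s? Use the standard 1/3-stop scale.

1/10 → 1/13 → 1/15 → 1/20 → 1/25 → 1/30 → 1/40 → 1/50 → 1/60 → 1/80 → 1/100 — count the steps: 10 third-stops = 3 1/3 stops.

3 1/3 stops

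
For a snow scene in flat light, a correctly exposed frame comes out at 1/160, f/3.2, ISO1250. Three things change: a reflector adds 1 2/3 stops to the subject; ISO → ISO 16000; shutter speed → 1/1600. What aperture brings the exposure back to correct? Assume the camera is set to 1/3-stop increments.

Scene light: 1 2/3 stops brighter.
ISO: 1250 → 1600 → 2000 → 2500 → 3200 → 4000 → 5000 → 6400 → 8000 → 10000 → 12800 → 16000 — 3 2/3 stops higher (brighter).
Shutter speed: 1/160 → 1/200 → 1/250 → 1/320 → 1/400 → 1/500 → 1/640 → 1/800 → 1/1000 → 1/1250 → 1/1600 — 3 1/3 stops shorter (darker).
Net so far: 2 stops brighter. Aperture: f/3.2 → f/3.5 → f/4 → f/4.5 → f/5 → f/5.6 → f/6.3.

f/6.3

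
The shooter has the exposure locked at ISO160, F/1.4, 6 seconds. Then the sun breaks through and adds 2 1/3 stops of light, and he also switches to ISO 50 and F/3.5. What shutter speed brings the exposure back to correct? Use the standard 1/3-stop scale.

Scene light: 2 1/3 stops brighter.
ISO: 160 → 125 → 100 → 80 → 64 → 50 — 1 2/3 stops lower (darker).
Aperture: f/1.4 → f/1.6 → f/1.8 → f/2 → f/2.2 → f/2.5 → f/2.8 → f/3.2 → f/3.5 — 2 2/3 stops stopped down (darker).
Net so far: 2 stops darker. Shutter speed: 6 → 8 → 10 → 13 → 15 → 20 → 25.

25 s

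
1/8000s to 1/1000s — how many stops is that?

3 stops

1/8000 → 1/4000 → 1/2000 → 1/1000 — count the steps: 3 stops.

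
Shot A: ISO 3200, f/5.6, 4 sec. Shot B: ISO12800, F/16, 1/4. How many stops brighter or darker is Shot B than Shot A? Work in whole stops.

5 stops darker

Aperture: f/5.6 → f/8 → f/11 → f/16 — 3 stops narrower (darker).
Shutter speed: 4 → 2 → 1 → 1/2 → 1/4 — 4 stops shorter (darker).
ISO: 3200 → 6400 → 12800 — 2 stops higher (brighter).
Net: −3 −4 +2 = −5 stops.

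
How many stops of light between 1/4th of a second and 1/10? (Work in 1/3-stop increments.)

1 1/3 stops

1/4 → 1/5 → 1/6 → 1/8 → 1/10 — count the steps: 4 third-stops = 1 1/3 stops.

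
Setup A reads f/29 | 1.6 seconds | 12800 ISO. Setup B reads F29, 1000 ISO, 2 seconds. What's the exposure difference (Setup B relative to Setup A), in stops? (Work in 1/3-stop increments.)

Aperture: unchanged.
Shutter speed: 1.6 → 2 — 1/3 stop longer (brighter).
ISO: 12800 → 10000 → 8000 → 6400 → 5000 → 4000 → 3200 → 2500 → 2000 → 1600 → 1250 → 1000 — 3 2/3 stops lower (darker).
Net: +1/3 −3 2/3 = −3 1/3 stops.

3 1/3 stops darker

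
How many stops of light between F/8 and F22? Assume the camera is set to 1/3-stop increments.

f/8 → f/9 → f/10 → f/11 → f/13 → f/14 → f/16 → f/18 → f/20 → f/22 — count the steps: 9 third-stops = 3 stops.

3 stops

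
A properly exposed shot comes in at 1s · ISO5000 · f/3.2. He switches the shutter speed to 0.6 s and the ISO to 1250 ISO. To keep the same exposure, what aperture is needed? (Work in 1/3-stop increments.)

Shutter speed: 1 → 0.8 → 0.6 — 2/3 stop faster (darker).
ISO: 5000 → 4000 → 3200 → 2500 → 2000 → 1600 → 1250 — 2 stops lower (darker).
Net change so far: 2 2/3 stops darker. Offset with the aperture: f/3.2 → f/2.8 → f/2.5 → f/2.2 → f/2 → f/1.8 → f/1.6 → f/1.4 → f/1.2.

f/1.2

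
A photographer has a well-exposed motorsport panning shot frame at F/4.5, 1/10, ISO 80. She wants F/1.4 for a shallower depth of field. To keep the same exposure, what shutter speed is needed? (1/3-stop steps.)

Aperture: f/4.5 → f/4 → f/3.5 → f/3.2 → f/2.8 → f/2.5 → f/2.2 → f/2 → f/1.8 → f/1.6 → f/1.4 — 3 1/3 stops wider (brighter).
Need 3 1/3 stops darker from the shutter speed: 1/10 → 1/13 → 1/15 → 1/20 → 1/25 → 1/30 → 1/40 → 1/50 → 1/60 → 1/80 → 1/100.

1/100s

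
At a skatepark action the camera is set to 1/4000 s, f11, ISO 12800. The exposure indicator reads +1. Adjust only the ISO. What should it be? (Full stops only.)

Overexposed by 1 stop → need 1 stop darker.
ISO: 12800 → 6400.

ISO 6400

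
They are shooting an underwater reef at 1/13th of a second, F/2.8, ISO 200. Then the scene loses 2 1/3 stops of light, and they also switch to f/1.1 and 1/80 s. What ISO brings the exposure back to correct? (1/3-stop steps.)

Scene light: 2 1/3 stops darker.
Aperture: f/2.8 → f/2.5 → f/2.2 → f/2 → f/1.8 → f/1.6 → f/1.4 → f/1.2 → f/1.1 — 2 2/3 stops larger aperture (brighter).
Shutter speed: 1/13 → 1/15 → 1/20 → 1/25 → 1/30 → 1/40 → 1/50 → 1/60 → 1/80 — 2 2/3 stops faster (darker).
Net so far: 2 1/3 stops darker. ISO: 200 → 250 → 320 → 400 → 500 → 640 → 800 → 1000.

ISO 1000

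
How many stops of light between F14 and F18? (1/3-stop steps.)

2/3 stop

f/14 → f/16 → f/18 — count the steps: 2 third-stops = 2/3 stop.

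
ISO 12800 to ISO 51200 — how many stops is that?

12800 → 25600 → 51200 — count the steps: 2 stops.

2 stops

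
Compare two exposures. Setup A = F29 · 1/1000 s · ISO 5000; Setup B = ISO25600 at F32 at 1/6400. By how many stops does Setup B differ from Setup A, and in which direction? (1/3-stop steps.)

Aperture: f/29 → f/32 — 1/3 stop stopped down (darker).
Shutter speed: 1/1000 → 1/1250 → 1/1600 → 1/2000 → 1/2500 → 1/3200 → 1/4000 → 1/5000 → 1/6400 — 2 2/3 stops shorter (darker).
ISO: 5000 → 6400 → 8000 → 10000 → 12800 → 16000 → 20000 → 25600 — 2 1/3 stops raised (brighter).
Net: −1/3 −2 2/3 +2 1/3 = −2/3 stops.

2/3 stop darker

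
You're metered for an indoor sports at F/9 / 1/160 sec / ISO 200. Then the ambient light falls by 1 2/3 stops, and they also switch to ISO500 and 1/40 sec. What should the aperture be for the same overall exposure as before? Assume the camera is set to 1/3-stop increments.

Scene light: 1 2/3 stops darker.
ISO: 200 → 250 → 320 → 400 → 500 — 1 1/3 stops raised (brighter).
Shutter speed: 1/160 → 1/125 → 1/100 → 1/80 → 1/60 → 1/50 → 1/40 — 2 stops slower (brighter).
Net so far: 1 2/3 stops brighter. Aperture: f/9 → f/10 → f/11 → f/13 → f/14 → f/16.

f/16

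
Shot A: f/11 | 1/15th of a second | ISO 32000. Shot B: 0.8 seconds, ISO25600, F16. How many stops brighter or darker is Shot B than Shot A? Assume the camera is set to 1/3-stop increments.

2 1/3 stops brighter

Aperture: f/11 → f/13 → f/14 → f/16 — 1 stop smaller aperture (darker).
Shutter speed: 1/15 → 1/13 → 1/10 → 1/8 → 1/6 → 1/5 → 1/4 → 0.3 → 0.4 → 0.5 → 0.6 → 0.8 — 3 2/3 stops longer (brighter).
ISO: 32000 → 25600 — 1/3 stop lower (darker).
Net: −1 +3 2/3 −1/3 = +2 1/3 stops.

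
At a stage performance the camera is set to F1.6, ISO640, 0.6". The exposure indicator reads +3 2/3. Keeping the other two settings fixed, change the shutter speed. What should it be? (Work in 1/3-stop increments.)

Overexposed by 3 2/3 stops → need 3 2/3 stops darker.
Shutter speed: 0.6 → 0.5 → 0.4 → 0.3 → 1/4 → 1/5 → 1/6 → 1/8 → 1/10 → 1/13 → 1/15 → 1/20.

1/20s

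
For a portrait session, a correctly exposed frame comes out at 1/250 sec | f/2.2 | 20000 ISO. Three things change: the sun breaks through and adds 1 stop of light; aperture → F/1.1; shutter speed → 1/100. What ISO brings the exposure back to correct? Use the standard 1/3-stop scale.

Scene light: 1 stop brighter.
Aperture: f/2.2 → f/2 → f/1.8 → f/1.6 → f/1.4 → f/1.2 → f/1.1 — 2 stops larger aperture (brighter).
Shutter speed: 1/250 → 1/200 → 1/160 → 1/125 → 1/100 — 1 1/3 stops longer (brighter).
Net so far: 4 1/3 stops brighter. ISO: 20000 → 16000 → 12800 → 10000 → 8000 → 6400 → 5000 → 4000 → 3200 → 2500 → 2000 → 1600 → 1250 → 1000.

ISO 1000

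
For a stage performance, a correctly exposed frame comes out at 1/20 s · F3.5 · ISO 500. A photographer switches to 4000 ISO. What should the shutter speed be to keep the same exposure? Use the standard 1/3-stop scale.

1/160s

ISO: 500 → 640 → 800 → 1000 → 1250 → 1600 → 2000 → 2500 → 3200 → 4000 — 3 stops higher (brighter).
Need 3 stops darker from the shutter speed: 1/20 → 1/25 → 1/30 → 1/40 → 1/50 → 1/60 → 1/80 → 1/100 → 1/125 → 1/160.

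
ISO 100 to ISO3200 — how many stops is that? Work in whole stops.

100 → 200 → 400 → 800 → 1600 → 3200 — count the steps: 5 stops.

5 stops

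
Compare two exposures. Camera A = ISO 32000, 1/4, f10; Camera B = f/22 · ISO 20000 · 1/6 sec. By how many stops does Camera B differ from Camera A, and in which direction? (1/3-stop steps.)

Aperture: f/10 → f/11 → f/13 → f/14 → f/16 → f/18 → f/20 → f/22 — 2 1/3 stops narrower (darker).
Shutter speed: 1/4 → 1/5 → 1/6 — 2/3 stop shorter (darker).
ISO: 32000 → 25600 → 20000 — 2/3 stop dropped (darker).
Net: −2 1/3 −2/3 −2/3 = −3 2/3 stops.

3 2/3 stops darker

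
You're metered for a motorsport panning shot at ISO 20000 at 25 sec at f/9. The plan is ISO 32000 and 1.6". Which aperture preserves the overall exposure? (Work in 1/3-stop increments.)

ISO: 20000 → 25600 → 32000 — 2/3 stop raised (brighter).
Shutter speed: 25 → 20 → 15 → 13 → 10 → 8 → 6 → 5 → 4 → 3.2 → 2.5 → 2 → 1.6 — 4 stops shorter (darker).
Net change so far: 3 1/3 stops darker. Offset with the aperture: f/9 → f/8 → f/7.1 → f/6.3 → f/5.6 → f/5 → f/4.5 → f/4 → f/3.5 → f/3.2 → f/2.8.

f/2.8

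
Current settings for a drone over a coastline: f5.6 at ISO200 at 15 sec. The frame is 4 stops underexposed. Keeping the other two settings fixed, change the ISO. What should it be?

Underexposed by 4 stops → need 4 stops brighter.
ISO: 200 → 400 → 800 → 1600 → 3200.

ISO 3200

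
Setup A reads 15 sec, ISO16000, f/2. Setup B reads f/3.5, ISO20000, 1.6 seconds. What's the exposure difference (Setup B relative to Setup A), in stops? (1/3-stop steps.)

Aperture: f/2 → f/2.2 → f/2.5 → f/2.8 → f/3.2 → f/3.5 — 1 2/3 stops stopped down (darker).
Shutter speed: 15 → 13 → 10 → 8 → 6 → 5 → 4 → 3.2 → 2.5 → 2 → 1.6 — 3 1/3 stops faster (darker).
ISO: 16000 → 20000 — 1/3 stop higher (brighter).
Net: −1 2/3 −3 1/3 +1/3 = −4 2/3 stops.

4 2/3 stops darker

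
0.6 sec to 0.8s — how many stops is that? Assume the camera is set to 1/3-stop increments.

0.6 → 0.8 — count the steps: 1 third-stops = 1/3 stop.

1/3 stop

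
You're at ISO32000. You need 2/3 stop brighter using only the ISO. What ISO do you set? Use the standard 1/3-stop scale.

ISO 51200

ISO: 32000 → 40000 → 51200 — 2/3 stop higher (brighter).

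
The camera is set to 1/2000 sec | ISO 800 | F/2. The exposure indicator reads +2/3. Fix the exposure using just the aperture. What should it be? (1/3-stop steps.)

f/2.5

Overexposed by 2/3 stop → need 2/3 stop darker.
Aperture: f/2 → f/2.2 → f/2.5.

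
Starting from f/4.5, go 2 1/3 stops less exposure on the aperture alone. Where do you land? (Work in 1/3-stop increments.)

f/10

Aperture: f/4.5 → f/5 → f/5.6 → f/6.3 → f/7.1 → f/8 → f/9 → f/10 — 2 1/3 stops narrower (darker).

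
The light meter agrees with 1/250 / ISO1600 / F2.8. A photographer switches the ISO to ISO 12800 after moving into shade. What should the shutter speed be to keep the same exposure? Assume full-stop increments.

1/2000s

ISO: 1600 → 3200 → 6400 → 12800 — 3 stops raised (brighter).
Need 3 stops darker from the shutter speed: 1/250 → 1/500 → 1/1000 → 1/2000.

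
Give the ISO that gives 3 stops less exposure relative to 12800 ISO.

ISO 1600

ISO: 12800 → 6400 → 3200 → 1600 — 3 stops lower (darker).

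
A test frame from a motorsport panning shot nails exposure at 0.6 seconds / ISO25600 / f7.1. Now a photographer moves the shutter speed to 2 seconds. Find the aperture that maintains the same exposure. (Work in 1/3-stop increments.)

f/13

Shutter speed: 0.6 → 0.8 → 1 → 1.3 → 1.6 → 2 — 1 2/3 stops slower (brighter).
Need 1 2/3 stops darker from the aperture: f/7.1 → f/8 → f/9 → f/10 → f/11 → f/13.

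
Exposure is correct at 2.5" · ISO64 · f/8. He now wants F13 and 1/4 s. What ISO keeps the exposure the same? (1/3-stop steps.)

ISO 1600

Aperture: f/8 → f/9 → f/10 → f/11 → f/13 — 1 1/3 stops smaller aperture (darker).
Shutter speed: 2.5 → 2 → 1.6 → 1.3 → 1 → 0.8 → 0.6 → 0.5 → 0.4 → 0.3 → 1/4 — 3 1/3 stops shorter (darker).
Net change so far: 4 2/3 stops darker. Offset with the ISO: 64 → 80 → 100 → 125 → 160 → 200 → 250 → 320 → 400 → 500 → 640 → 800 → 1000 → 1250 → 1600.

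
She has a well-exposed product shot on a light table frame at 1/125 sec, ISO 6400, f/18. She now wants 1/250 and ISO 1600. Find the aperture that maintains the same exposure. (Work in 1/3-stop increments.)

Shutter speed: 1/125 → 1/160 → 1/200 → 1/250 — 1 stop faster (darker).
ISO: 6400 → 5000 → 4000 → 3200 → 2500 → 2000 → 1600 — 2 stops dropped (darker).
Net change so far: 3 stops darker. Offset with the aperture: f/18 → f/16 → f/14 → f/13 → f/11 → f/10 → f/9 → f/8 → f/7.1 → f/6.3.

f/6.3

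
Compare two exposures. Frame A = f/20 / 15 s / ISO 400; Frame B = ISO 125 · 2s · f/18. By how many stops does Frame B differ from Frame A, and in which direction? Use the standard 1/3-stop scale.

Aperture: f/20 → f/18 — 1/3 stop larger aperture (brighter).
Shutter speed: 15 → 13 → 10 → 8 → 6 → 5 → 4 → 3.2 → 2.5 → 2 — 3 stops faster (darker).
ISO: 400 → 320 → 250 → 200 → 160 → 125 — 1 2/3 stops lower (darker).
Net: +1/3 −3 −1 2/3 = −4 1/3 stops.

4 1/3 stops darker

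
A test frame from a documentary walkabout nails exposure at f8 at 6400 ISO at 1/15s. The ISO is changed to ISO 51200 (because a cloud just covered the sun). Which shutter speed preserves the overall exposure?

ISO: 6400 → 12800 → 25600 → 51200 — 3 stops raised (brighter).
Need 3 stops darker from the shutter speed: 1/15 → 1/30 → 1/60 → 1/125.

1/125s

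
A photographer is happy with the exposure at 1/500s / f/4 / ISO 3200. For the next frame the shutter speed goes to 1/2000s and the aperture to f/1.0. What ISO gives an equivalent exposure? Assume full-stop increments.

Shutter speed: 1/500 → 1/1000 → 1/2000 — 2 stops faster (darker).
Aperture: f/4 → f/2.8 → f/2 → f/1.4 → f/1.0 — 4 stops larger aperture (brighter).
Net change so far: 2 stops brighter. Offset with the ISO: 3200 → 1600 → 800.

ISO 800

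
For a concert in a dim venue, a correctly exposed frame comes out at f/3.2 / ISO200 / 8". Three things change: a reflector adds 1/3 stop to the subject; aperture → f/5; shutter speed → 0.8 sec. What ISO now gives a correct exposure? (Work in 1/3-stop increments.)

Scene light: 1/3 stop brighter.
Aperture: f/3.2 → f/3.5 → f/4 → f/4.5 → f/5 — 1 1/3 stops narrower (darker).
Shutter speed: 8 → 6 → 5 → 4 → 3.2 → 2.5 → 2 → 1.6 → 1.3 → 1 → 0.8 — 3 1/3 stops shorter (darker).
Net so far: 4 1/3 stops darker. ISO: 200 → 250 → 320 → 400 → 500 → 640 → 800 → 1000 → 1250 → 1600 → 2000 → 2500 → 3200 → 4000.

ISO 4000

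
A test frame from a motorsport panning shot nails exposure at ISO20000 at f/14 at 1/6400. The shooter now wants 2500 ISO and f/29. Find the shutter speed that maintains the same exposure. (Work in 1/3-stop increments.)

ISO: 20000 → 16000 → 12800 → 10000 → 8000 → 6400 → 5000 → 4000 → 3200 → 2500 — 3 stops dropped (darker).
Aperture: f/14 → f/16 → f/18 → f/20 → f/22 → f/25 → f/29 — 2 stops stopped down (darker).
Net change so far: 5 stops darker. Offset with the shutter speed: 1/6400 → 1/5000 → 1/4000 → 1/3200 → 1/2500 → 1/2000 → 1/1600 → 1/1250 → 1/1000 → 1/800 → 1/640 → 1/500 → 1/400 → 1/320 → 1/250 → 1/200.

1/200s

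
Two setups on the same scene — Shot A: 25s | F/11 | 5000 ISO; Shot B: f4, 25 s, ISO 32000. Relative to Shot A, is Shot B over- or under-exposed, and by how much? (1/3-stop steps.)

Aperture: f/11 → f/10 → f/9 → f/8 → f/7.1 → f/6.3 → f/5.6 → f/5 → f/4.5 → f/4 — 3 stops opened up (brighter).
Shutter speed: unchanged.
ISO: 5000 → 6400 → 8000 → 10000 → 12800 → 16000 → 20000 → 25600 → 32000 — 2 2/3 stops higher (brighter).
Net: +3 +2 2/3 = +5 2/3 stops.

5 2/3 stops brighter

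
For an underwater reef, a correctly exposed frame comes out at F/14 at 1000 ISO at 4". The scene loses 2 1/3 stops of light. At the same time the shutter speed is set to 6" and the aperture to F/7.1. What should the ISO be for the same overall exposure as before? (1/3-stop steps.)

ISO 800

Scene light: 2 1/3 stops darker.
Shutter speed: 4 → 5 → 6 — 2/3 stop slower (brighter).
Aperture: f/14 → f/13 → f/11 → f/10 → f/9 → f/8 → f/7.1 — 2 stops larger aperture (brighter).
Net so far: 1/3 stop brighter. ISO: 1000 → 800.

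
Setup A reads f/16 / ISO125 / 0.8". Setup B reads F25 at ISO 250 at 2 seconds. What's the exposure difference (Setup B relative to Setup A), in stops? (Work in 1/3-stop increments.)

Aperture: f/16 → f/18 → f/20 → f/22 → f/25 — 1 1/3 stops narrower (darker).
Shutter speed: 0.8 → 1 → 1.3 → 1.6 → 2 — 1 1/3 stops slower (brighter).
ISO: 125 → 160 → 200 → 250 — 1 stop raised (brighter).
Net: −1 1/3 +1 1/3 +1 = +1 stop.

1 stop brighter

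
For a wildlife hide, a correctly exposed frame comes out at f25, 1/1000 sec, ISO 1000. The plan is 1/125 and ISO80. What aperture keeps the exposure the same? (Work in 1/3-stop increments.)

Shutter speed: 1/1000 → 1/800 → 1/640 → 1/500 → 1/400 → 1/320 → 1/250 → 1/200 → 1/160 → 1/125 — 3 stops slower (brighter).
ISO: 1000 → 800 → 640 → 500 → 400 → 320 → 250 → 200 → 160 → 125 → 100 → 80 — 3 2/3 stops dropped (darker).
Net change so far: 2/3 stop darker. Offset with the aperture: f/25 → f/22 → f/20.

f/20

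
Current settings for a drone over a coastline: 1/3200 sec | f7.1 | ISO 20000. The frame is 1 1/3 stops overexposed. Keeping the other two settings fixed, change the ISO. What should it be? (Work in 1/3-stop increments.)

ISO 8000

Overexposed by 1 1/3 stops → need 1 1/3 stops darker.
ISO: 20000 → 16000 → 12800 → 10000 → 8000.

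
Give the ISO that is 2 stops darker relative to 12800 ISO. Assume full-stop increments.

ISO: 12800 → 6400 → 3200 — 2 stops lower (darker).

ISO 3200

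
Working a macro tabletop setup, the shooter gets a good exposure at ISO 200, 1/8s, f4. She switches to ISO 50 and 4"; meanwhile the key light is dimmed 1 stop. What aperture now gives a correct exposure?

f/8

Scene light: 1 stop darker.
ISO: 200 → 100 → 50 — 2 stops lower (darker).
Shutter speed: 1/8 → 1/4 → 1/2 → 1 → 2 → 4 — 5 stops slower (brighter).
Net so far: 2 stops brighter. Aperture: f/4 → f/5.6 → f/8.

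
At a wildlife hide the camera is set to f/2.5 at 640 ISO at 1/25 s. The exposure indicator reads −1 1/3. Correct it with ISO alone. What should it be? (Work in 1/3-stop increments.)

ISO 1600

Underexposed by 1 1/3 stops → need 1 1/3 stops brighter.
ISO: 640 → 800 → 1000 → 1250 → 1600.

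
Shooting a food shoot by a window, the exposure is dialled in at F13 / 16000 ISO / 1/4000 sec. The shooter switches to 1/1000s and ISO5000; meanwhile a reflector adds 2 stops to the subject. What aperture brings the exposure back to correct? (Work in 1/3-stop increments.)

Scene light: 2 stops brighter.
Shutter speed: 1/4000 → 1/3200 → 1/2500 → 1/2000 → 1/1600 → 1/1250 → 1/1000 — 2 stops longer (brighter).
ISO: 16000 → 12800 → 10000 → 8000 → 6400 → 5000 — 1 2/3 stops lower (darker).
Net so far: 2 1/3 stops brighter. Aperture: f/13 → f/14 → f/16 → f/18 → f/20 → f/22 → f/25 → f/29.

f/29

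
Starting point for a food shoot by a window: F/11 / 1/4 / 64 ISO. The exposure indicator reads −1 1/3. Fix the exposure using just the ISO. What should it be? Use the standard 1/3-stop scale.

ISO 160

Underexposed by 1 1/3 stops → need 1 1/3 stops brighter.
ISO: 64 → 80 → 100 → 125 → 160.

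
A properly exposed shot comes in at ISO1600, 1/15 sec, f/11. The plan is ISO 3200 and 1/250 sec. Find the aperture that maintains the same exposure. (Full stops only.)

f/4

ISO: 1600 → 3200 — 1 stop higher (brighter).
Shutter speed: 1/15 → 1/30 → 1/60 → 1/125 → 1/250 — 4 stops faster (darker).
Net change so far: 3 stops darker. Offset with the aperture: f/11 → f/8 → f/5.6 → f/4.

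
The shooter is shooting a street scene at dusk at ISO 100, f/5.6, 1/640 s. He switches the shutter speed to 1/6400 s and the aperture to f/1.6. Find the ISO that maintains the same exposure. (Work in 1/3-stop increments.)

ISO 80

Shutter speed: 1/640 → 1/800 → 1/1000 → 1/1250 → 1/1600 → 1/2000 → 1/2500 → 1/3200 → 1/4000 → 1/5000 → 1/6400 — 3 1/3 stops faster (darker).
Aperture: f/5.6 → f/5 → f/4.5 → f/4 → f/3.5 → f/3.2 → f/2.8 → f/2.5 → f/2.2 → f/2 → f/1.8 → f/1.6 — 3 2/3 stops opened up (brighter).
Net change so far: 1/3 stop brighter. Offset with the ISO: 100 → 80.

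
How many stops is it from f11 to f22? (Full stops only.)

2 stops

f/11 → f/16 → f/22 — count the steps: 2 stops.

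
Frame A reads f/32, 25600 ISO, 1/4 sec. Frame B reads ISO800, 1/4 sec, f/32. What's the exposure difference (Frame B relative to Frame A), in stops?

Aperture: unchanged.
Shutter speed: unchanged.
ISO: 25600 → 12800 → 6400 → 3200 → 1600 → 800 — 5 stops dropped (darker).
Net: −5 = −5 stops.

5 stops darker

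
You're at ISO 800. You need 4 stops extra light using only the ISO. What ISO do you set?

ISO: 800 → 1600 → 3200 → 6400 → 12800 — 4 stops higher (brighter).

ISO 12800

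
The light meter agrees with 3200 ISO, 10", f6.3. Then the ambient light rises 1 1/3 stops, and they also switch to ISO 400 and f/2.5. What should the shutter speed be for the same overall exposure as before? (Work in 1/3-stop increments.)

5 s

Scene light: 1 1/3 stops brighter.
ISO: 3200 → 2500 → 2000 → 1600 → 1250 → 1000 → 800 → 640 → 500 → 400 — 3 stops dropped (darker).
Aperture: f/6.3 → f/5.6 → f/5 → f/4.5 → f/4 → f/3.5 → f/3.2 → f/2.8 → f/2.5 — 2 2/3 stops wider (brighter).
Net so far: 1 stop brighter. Shutter speed: 10 → 8 → 6 → 5.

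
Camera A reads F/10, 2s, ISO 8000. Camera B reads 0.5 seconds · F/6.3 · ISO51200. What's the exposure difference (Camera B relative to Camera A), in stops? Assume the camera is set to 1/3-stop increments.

Aperture: f/10 → f/9 → f/8 → f/7.1 → f/6.3 — 1 1/3 stops wider (brighter).
Shutter speed: 2 → 1.6 → 1.3 → 1 → 0.8 → 0.6 → 0.5 — 2 stops shorter (darker).
ISO: 8000 → 10000 → 12800 → 16000 → 20000 → 25600 → 32000 → 40000 → 51200 — 2 2/3 stops higher (brighter).
Net: +1 1/3 −2 +2 2/3 = +2 stops.

2 stops brighter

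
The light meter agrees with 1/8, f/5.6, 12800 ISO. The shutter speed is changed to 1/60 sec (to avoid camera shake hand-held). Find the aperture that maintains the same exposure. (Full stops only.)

Shutter speed: 1/8 → 1/15 → 1/30 → 1/60 — 3 stops faster (darker).
Need 3 stops brighter from the aperture: f/5.6 → f/4 → f/2.8 → f/2.

f/2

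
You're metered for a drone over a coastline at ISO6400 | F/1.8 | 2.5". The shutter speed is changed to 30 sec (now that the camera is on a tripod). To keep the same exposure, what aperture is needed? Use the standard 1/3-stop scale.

f/6.3

Shutter speed: 2.5 → 3.2 → 4 → 5 → 6 → 8 → 10 → 13 → 15 → 20 → 25 → 30 — 3 2/3 stops slower (brighter).
Need 3 2/3 stops darker from the aperture: f/1.8 → f/2 → f/2.2 → f/2.5 → f/2.8 → f/3.2 → f/3.5 → f/4 → f/4.5 → f/5 → f/5.6 → f/6.3.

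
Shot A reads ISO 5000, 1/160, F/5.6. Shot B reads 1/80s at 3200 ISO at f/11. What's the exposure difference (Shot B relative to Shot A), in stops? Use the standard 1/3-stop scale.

1 2/3 stops darker

Aperture: f/5.6 → f/6.3 → f/7.1 → f/8 → f/9 → f/10 → f/11 — 2 stops narrower (darker).
Shutter speed: 1/160 → 1/125 → 1/100 → 1/80 — 1 stop slower (brighter).
ISO: 5000 → 4000 → 3200 — 2/3 stop lower (darker).
Net: −2 +1 −2/3 = −1 2/3 stops.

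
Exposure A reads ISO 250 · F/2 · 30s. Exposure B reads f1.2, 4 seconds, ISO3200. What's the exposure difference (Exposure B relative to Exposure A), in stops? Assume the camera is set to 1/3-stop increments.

2 stops brighter

Aperture: f/2 → f/1.8 → f/1.6 → f/1.4 → f/1.2 — 1 1/3 stops wider (brighter).
Shutter speed: 30 → 25 → 20 → 15 → 13 → 10 → 8 → 6 → 5 → 4 — 3 stops shorter (darker).
ISO: 250 → 320 → 400 → 500 → 640 → 800 → 1000 → 1250 → 1600 → 2000 → 2500 → 3200 — 3 2/3 stops raised (brighter).
Net: +1 1/3 −3 +3 2/3 = +2 stops.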